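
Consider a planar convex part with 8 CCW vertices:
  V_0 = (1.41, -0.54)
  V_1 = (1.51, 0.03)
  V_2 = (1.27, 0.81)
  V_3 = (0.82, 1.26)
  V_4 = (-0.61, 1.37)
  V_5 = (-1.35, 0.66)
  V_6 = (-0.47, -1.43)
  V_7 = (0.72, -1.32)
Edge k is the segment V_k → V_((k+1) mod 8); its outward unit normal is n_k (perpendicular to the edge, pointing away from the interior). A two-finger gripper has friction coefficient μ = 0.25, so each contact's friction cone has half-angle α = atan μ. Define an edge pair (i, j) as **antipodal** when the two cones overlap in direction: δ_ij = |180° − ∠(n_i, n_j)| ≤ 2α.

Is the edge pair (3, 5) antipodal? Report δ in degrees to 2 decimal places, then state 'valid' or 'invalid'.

δ = 62.77°, invalid

α = atan 0.25 = 14.04°;  2α = 28.07°
edge 3: e_3 = (-1.43, +0.11);  n_3 = (+0.0767, +0.9971)
edge 5: e_5 = (+0.88, -2.09);  n_5 = (-0.9216, -0.3881)
∠(n_3, n_5) = 117.23°
δ = |180° − 117.23°| = 62.77°
62.77° > 2α = 28.07°  →  invalid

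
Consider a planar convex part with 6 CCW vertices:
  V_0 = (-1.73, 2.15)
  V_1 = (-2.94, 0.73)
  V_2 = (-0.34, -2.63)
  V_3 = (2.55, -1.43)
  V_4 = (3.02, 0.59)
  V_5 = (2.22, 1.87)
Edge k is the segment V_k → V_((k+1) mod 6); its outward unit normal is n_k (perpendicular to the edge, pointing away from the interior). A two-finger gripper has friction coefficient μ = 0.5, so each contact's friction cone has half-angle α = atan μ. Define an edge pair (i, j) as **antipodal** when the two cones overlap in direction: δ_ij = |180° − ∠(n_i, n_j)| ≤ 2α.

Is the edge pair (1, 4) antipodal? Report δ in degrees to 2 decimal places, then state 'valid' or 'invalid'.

δ = 5.73°, valid

α = atan 0.5 = 26.57°;  2α = 53.13°
edge 1: e_1 = (+2.60, -3.36);  n_1 = (-0.7909, -0.6120)
edge 4: e_4 = (-0.80, +1.28);  n_4 = (+0.8480, +0.5300)
∠(n_1, n_4) = 174.27°
δ = |180° − 174.27°| = 5.73°
5.73° ≤ 2α = 53.13°  →  valid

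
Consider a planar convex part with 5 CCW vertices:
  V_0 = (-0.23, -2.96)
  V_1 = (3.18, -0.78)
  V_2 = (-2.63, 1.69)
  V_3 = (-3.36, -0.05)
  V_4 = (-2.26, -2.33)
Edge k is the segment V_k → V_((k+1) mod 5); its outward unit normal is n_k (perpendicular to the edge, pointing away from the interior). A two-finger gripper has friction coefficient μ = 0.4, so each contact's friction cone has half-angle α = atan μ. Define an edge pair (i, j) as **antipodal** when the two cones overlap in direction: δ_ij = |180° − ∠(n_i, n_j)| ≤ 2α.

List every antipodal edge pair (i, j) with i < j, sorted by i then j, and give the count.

count = 3; pairs: (0,2), (1,3), (1,4)

α = atan 0.4 = 21.80°;  2α = 43.60°
n_0 = (+0.5386, -0.8425)
n_1 = (+0.3912, +0.9203)
n_2 = (-0.9221, +0.3869)
n_3 = (-0.9007, -0.4345)
n_4 = (-0.2964, -0.9551)
  (0,1): δ = 55.62°  ·
  (0,2): δ = 34.65°  ✓
  (0,3): δ = 83.16°  ·
  (0,4): δ = 130.17°  ·
  (1,2): δ = 89.73°  ·
  (1,3): δ = 41.21°  ✓
  (1,4): δ = 5.79°  ✓
  (2,3): δ = 131.48°  ·
  (2,4): δ = 84.48°  ·
  (3,4): δ = 133.00°  ·
antipodal pairs: 3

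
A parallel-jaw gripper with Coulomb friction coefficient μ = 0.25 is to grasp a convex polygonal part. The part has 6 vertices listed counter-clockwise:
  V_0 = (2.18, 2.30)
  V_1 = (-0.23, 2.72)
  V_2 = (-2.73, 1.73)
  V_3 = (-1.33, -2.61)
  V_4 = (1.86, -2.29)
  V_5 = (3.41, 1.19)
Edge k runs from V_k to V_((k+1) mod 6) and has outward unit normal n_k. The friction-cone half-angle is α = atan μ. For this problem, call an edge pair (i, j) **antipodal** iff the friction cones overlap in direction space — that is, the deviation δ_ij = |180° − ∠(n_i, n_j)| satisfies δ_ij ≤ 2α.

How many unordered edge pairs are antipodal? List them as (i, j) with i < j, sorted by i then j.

count = 2; pairs: (0,3), (1,3)

α = atan 0.25 = 14.04°;  2α = 28.07°
n_0 = (+0.1717, +0.9852)
n_1 = (-0.3682, +0.9298)
n_2 = (-0.9517, -0.3070)
n_3 = (+0.0998, -0.9950)
n_4 = (+0.9135, -0.4069)
n_5 = (+0.6700, +0.7424)
  (0,1): δ = 148.51°  ·
  (0,2): δ = 62.24°  ·
  (0,3): δ = 15.61°  ✓
  (0,4): δ = 75.88°  ·
  (0,5): δ = 147.82°  ·
  (1,2): δ = 93.72°  ·
  (1,3): δ = 15.88°  ✓
  (1,4): δ = 44.39°  ·
  (1,5): δ = 116.33°  ·
  (2,3): δ = 102.15°  ·
  (2,4): δ = 41.89°  ·
  (2,5): δ = 30.06°  ·
  (3,4): δ = 119.74°  ·
  (3,5): δ = 47.79°  ·
  (4,5): δ = 108.06°  ·
antipodal pairs: 2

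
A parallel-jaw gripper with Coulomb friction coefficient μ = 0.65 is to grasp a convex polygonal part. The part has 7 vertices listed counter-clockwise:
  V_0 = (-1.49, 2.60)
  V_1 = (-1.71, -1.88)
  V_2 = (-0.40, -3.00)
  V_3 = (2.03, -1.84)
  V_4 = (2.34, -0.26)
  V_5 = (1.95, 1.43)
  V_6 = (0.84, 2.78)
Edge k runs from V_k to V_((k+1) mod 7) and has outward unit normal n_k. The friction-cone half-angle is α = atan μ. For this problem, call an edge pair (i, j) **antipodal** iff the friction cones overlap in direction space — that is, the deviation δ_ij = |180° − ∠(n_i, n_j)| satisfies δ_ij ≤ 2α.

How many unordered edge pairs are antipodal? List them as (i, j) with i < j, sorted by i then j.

count = 9; pairs: (0,2), (0,3), (0,4), (0,5), (1,3), (1,4), (1,5), (1,6), (2,6)

α = atan 0.65 = 33.02°;  2α = 66.05°
n_0 = (-0.9988, +0.0490)
n_1 = (-0.6498, -0.7601)
n_2 = (+0.4308, -0.9024)
n_3 = (+0.9813, -0.1925)
n_4 = (+0.9744, +0.2249)
n_5 = (+0.7724, +0.6351)
n_6 = (-0.0770, +0.9970)
  (0,1): δ = 127.72°  ·
  (0,2): δ = 61.67°  ✓
  (0,3): δ = 8.29°  ✓
  (0,4): δ = 15.81°  ✓
  (0,5): δ = 42.24°  ✓
  (0,6): δ = 97.23°  ·
  (1,2): δ = 113.95°  ·
  (1,3): δ = 60.57°  ✓
  (1,4): δ = 36.48°  ✓
  (1,5): δ = 10.04°  ✓
  (1,6): δ = 44.95°  ✓
  (2,3): δ = 126.62°  ·
  (2,4): δ = 102.52°  ·
  (2,5): δ = 76.09°  ·
  (2,6): δ = 21.10°  ✓
  (3,4): δ = 155.90°  ·
  (3,5): δ = 129.47°  ·
  (3,6): δ = 74.48°  ·
  (4,5): δ = 153.57°  ·
  (4,6): δ = 98.58°  ·
  (5,6): δ = 125.01°  ·
antipodal pairs: 9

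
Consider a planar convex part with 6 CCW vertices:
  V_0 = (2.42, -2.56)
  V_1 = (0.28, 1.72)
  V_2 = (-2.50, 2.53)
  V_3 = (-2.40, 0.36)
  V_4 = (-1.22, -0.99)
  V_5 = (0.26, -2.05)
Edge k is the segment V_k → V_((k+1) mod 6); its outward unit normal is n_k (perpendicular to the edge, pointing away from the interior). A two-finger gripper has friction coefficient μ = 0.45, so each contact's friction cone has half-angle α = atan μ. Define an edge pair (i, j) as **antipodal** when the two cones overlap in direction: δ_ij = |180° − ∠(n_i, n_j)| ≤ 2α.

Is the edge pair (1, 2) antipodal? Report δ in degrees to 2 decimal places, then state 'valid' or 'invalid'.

α = atan 0.45 = 24.23°;  2α = 48.46°
edge 1: e_1 = (-2.78, +0.81);  n_1 = (+0.2797, +0.9601)
edge 2: e_2 = (+0.10, -2.17);  n_2 = (-0.9989, -0.0460)
∠(n_1, n_2) = 108.88°
δ = |180° − 108.88°| = 71.12°
71.12° > 2α = 48.46°  →  invalid

δ = 71.12°, invalid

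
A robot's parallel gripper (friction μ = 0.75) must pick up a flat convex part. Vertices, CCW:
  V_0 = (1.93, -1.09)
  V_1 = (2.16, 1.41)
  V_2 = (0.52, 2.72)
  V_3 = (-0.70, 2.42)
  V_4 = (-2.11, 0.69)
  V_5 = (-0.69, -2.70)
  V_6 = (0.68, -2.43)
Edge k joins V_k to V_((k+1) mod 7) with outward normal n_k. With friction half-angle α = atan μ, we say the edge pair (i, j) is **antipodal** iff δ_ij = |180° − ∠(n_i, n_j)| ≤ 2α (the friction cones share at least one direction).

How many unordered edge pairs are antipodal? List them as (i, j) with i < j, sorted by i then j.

α = atan 0.75 = 36.87°;  2α = 73.74°
n_0 = (+0.9958, -0.0916)
n_1 = (+0.6241, +0.7813)
n_2 = (-0.2388, +0.9711)
n_3 = (-0.7752, +0.6318)
n_4 = (-0.9224, -0.3864)
n_5 = (+0.1934, -0.9811)
n_6 = (+0.7312, -0.6821)
  (0,1): δ = 123.36°  ·
  (0,2): δ = 70.93°  ✓
  (0,3): δ = 33.92°  ✓
  (0,4): δ = 27.98°  ✓
  (0,5): δ = 106.41°  ·
  (0,6): δ = 142.25°  ·
  (1,2): δ = 127.57°  ·
  (1,3): δ = 90.56°  ·
  (1,4): δ = 28.66°  ✓
  (1,5): δ = 49.77°  ✓
  (1,6): δ = 85.61°  ·
  (2,3): δ = 143.00°  ·
  (2,4): δ = 81.09°  ·
  (2,5): δ = 2.67°  ✓
  (2,6): δ = 33.18°  ✓
  (3,4): δ = 118.09°  ·
  (3,5): δ = 39.67°  ✓
  (3,6): δ = 3.83°  ✓
  (4,5): δ = 101.58°  ·
  (4,6): δ = 65.74°  ✓
  (5,6): δ = 144.16°  ·
antipodal pairs: 10

count = 10; pairs: (0,2), (0,3), (0,4), (1,4), (1,5), (2,5), (2,6), (3,5), (3,6), (4,6)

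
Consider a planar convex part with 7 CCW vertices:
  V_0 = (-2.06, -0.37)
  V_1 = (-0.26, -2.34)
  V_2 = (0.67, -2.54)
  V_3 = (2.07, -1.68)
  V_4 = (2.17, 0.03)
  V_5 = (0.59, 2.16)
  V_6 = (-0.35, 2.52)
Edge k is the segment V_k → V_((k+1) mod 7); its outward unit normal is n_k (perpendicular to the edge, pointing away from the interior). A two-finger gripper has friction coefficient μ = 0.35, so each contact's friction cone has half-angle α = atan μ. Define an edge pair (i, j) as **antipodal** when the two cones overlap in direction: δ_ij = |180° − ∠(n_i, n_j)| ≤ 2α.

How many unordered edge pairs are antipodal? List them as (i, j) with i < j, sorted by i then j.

α = atan 0.35 = 19.29°;  2α = 38.58°
n_0 = (-0.7382, -0.6745)
n_1 = (-0.2102, -0.9776)
n_2 = (+0.5234, -0.8521)
n_3 = (+0.9983, -0.0584)
n_4 = (+0.8032, +0.5958)
n_5 = (+0.3576, +0.9339)
n_6 = (-0.8606, +0.5092)
  (0,1): δ = 144.55°  ·
  (0,2): δ = 100.86°  ·
  (0,3): δ = 45.76°  ·
  (0,4): δ = 5.85°  ✓
  (0,5): δ = 26.63°  ✓
  (0,6): δ = 106.97°  ·
  (1,2): δ = 136.30°  ·
  (1,3): δ = 81.21°  ·
  (1,4): δ = 41.30°  ·
  (1,5): δ = 8.82°  ✓
  (1,6): δ = 71.52°  ·
  (2,3): δ = 124.91°  ·
  (2,4): δ = 84.99°  ·
  (2,5): δ = 52.52°  ·
  (2,6): δ = 27.83°  ✓
  (3,4): δ = 140.09°  ·
  (3,5): δ = 107.61°  ·
  (3,6): δ = 27.27°  ✓
  (4,5): δ = 147.52°  ·
  (4,6): δ = 67.18°  ·
  (5,6): δ = 99.66°  ·
antipodal pairs: 5

count = 5; pairs: (0,4), (0,5), (1,5), (2,6), (3,6)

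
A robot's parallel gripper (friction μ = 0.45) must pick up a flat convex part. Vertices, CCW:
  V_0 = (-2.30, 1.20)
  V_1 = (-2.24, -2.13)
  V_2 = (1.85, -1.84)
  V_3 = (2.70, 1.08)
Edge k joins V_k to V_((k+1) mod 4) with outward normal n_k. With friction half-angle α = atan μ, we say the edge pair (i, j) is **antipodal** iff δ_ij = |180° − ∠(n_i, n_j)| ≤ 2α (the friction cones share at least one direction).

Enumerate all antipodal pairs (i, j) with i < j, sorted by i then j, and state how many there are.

α = atan 0.45 = 24.23°;  2α = 48.46°
n_0 = (-0.9998, -0.0180)
n_1 = (+0.0707, -0.9975)
n_2 = (+0.9601, -0.2795)
n_3 = (+0.0240, +0.9997)
  (0,1): δ = 86.98°  ·
  (0,2): δ = 17.26°  ✓
  (0,3): δ = 87.59°  ·
  (1,2): δ = 110.29°  ·
  (1,3): δ = 5.43°  ✓
  (2,3): δ = 75.14°  ·
antipodal pairs: 2

count = 2; pairs: (0,2), (1,3)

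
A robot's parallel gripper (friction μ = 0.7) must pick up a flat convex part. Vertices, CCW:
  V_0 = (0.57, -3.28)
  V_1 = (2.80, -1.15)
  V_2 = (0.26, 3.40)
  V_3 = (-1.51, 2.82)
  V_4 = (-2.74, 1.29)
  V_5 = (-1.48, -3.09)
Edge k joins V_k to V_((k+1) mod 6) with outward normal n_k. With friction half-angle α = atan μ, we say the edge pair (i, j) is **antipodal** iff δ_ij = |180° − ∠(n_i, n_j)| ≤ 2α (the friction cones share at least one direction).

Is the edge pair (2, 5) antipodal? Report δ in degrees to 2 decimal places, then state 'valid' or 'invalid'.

δ = 23.44°, valid

α = atan 0.7 = 34.99°;  2α = 69.98°
edge 2: e_2 = (-1.77, -0.58);  n_2 = (-0.3114, +0.9503)
edge 5: e_5 = (+2.05, -0.19);  n_5 = (-0.0923, -0.9957)
∠(n_2, n_5) = 156.56°
δ = |180° − 156.56°| = 23.44°
23.44° ≤ 2α = 69.98°  →  valid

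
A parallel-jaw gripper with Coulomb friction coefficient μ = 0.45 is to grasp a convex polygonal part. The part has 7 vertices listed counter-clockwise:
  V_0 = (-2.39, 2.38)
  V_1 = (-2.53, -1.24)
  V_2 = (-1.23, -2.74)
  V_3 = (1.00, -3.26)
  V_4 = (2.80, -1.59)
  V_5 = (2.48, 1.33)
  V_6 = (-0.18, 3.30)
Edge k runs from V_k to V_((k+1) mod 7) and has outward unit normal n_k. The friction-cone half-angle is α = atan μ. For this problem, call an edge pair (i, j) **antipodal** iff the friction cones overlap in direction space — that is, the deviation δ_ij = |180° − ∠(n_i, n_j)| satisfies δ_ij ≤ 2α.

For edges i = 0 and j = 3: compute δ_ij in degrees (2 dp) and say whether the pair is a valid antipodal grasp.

α = atan 0.45 = 24.23°;  2α = 48.46°
edge 0: e_0 = (-0.14, -3.62);  n_0 = (-0.9993, +0.0386)
edge 3: e_3 = (+1.80, +1.67);  n_3 = (+0.6801, -0.7331)
∠(n_0, n_3) = 135.07°
δ = |180° − 135.07°| = 44.93°
44.93° ≤ 2α = 48.46°  →  valid

δ = 44.93°, valid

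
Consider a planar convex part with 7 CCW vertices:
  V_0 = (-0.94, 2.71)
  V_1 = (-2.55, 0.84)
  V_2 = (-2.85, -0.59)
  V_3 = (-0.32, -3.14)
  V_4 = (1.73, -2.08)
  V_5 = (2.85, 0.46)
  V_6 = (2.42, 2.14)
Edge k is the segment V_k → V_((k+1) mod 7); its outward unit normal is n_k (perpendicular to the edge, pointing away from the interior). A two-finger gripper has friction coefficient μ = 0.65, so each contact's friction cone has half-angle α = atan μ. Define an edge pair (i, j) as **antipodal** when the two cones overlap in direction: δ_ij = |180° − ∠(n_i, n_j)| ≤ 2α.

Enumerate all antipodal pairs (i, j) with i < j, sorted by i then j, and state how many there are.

count = 9; pairs: (0,3), (0,4), (0,5), (1,3), (1,4), (1,5), (2,5), (2,6), (3,6)

α = atan 0.65 = 33.02°;  2α = 66.05°
n_0 = (-0.7578, +0.6525)
n_1 = (-0.9787, +0.2053)
n_2 = (-0.7099, -0.7043)
n_3 = (+0.4593, -0.8883)
n_4 = (+0.9150, -0.4035)
n_5 = (+0.9688, +0.2480)
n_6 = (+0.1673, +0.9859)
  (0,1): δ = 151.12°  ·
  (0,2): δ = 94.50°  ·
  (0,3): δ = 21.93°  ✓
  (0,4): δ = 16.93°  ✓
  (0,5): δ = 55.08°  ✓
  (0,6): δ = 121.10°  ·
  (1,2): δ = 123.38°  ·
  (1,3): δ = 50.81°  ✓
  (1,4): δ = 11.95°  ✓
  (1,5): δ = 26.21°  ✓
  (1,6): δ = 92.22°  ·
  (2,3): δ = 107.43°  ·
  (2,4): δ = 68.57°  ·
  (2,5): δ = 30.42°  ✓
  (2,6): δ = 35.60°  ✓
  (3,4): δ = 141.14°  ·
  (3,5): δ = 102.99°  ·
  (3,6): δ = 36.97°  ✓
  (4,5): δ = 141.85°  ·
  (4,6): δ = 75.83°  ·
  (5,6): δ = 113.98°  ·
antipodal pairs: 9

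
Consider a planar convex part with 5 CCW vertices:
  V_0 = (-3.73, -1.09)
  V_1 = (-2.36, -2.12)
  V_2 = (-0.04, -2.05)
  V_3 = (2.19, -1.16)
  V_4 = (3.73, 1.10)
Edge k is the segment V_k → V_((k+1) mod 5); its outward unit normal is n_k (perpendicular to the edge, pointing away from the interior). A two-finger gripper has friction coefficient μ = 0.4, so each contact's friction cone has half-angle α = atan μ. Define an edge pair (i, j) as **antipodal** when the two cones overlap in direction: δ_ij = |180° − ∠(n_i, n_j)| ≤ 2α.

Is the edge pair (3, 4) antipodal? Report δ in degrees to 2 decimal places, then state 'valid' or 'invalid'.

α = atan 0.4 = 21.80°;  2α = 43.60°
edge 3: e_3 = (+1.54, +2.26);  n_3 = (+0.8264, -0.5631)
edge 4: e_4 = (-7.46, -2.19);  n_4 = (-0.2817, +0.9595)
∠(n_3, n_4) = 140.63°
δ = |180° − 140.63°| = 39.37°
39.37° ≤ 2α = 43.60°  →  valid

δ = 39.37°, valid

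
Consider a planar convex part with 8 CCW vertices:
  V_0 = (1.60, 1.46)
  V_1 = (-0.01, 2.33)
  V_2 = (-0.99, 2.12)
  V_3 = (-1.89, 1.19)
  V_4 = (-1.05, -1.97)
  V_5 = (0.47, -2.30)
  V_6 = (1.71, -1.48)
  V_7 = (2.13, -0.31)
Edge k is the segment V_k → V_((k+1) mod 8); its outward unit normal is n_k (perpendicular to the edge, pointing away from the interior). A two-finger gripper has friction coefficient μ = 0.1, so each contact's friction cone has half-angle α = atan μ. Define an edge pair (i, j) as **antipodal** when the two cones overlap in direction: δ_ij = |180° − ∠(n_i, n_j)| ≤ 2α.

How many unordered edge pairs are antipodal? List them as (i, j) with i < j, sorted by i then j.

α = atan 0.1 = 5.71°;  2α = 11.42°
n_0 = (+0.4754, +0.8798)
n_1 = (-0.2095, +0.9778)
n_2 = (-0.7186, +0.6954)
n_3 = (-0.9664, -0.2569)
n_4 = (-0.2122, -0.9772)
n_5 = (+0.5516, -0.8341)
n_6 = (+0.9412, -0.3379)
n_7 = (+0.9580, +0.2869)
  (0,1): δ = 139.52°  ·
  (0,2): δ = 105.68°  ·
  (0,3): δ = 46.73°  ·
  (0,4): δ = 16.14°  ·
  (0,5): δ = 61.86°  ·
  (0,6): δ = 98.64°  ·
  (0,7): δ = 135.06°  ·
  (1,2): δ = 146.16°  ·
  (1,3): δ = 87.21°  ·
  (1,4): δ = 24.34°  ·
  (1,5): δ = 21.38°  ·
  (1,6): δ = 58.16°  ·
  (1,7): δ = 94.57°  ·
  (2,3): δ = 121.05°  ·
  (2,4): δ = 58.19°  ·
  (2,5): δ = 12.46°  ·
  (2,6): δ = 24.31°  ·
  (2,7): δ = 60.73°  ·
  (3,4): δ = 117.14°  ·
  (3,5): δ = 71.41°  ·
  (3,6): δ = 34.63°  ·
  (3,7): δ = 1.78°  ✓
  (4,5): δ = 134.27°  ·
  (4,6): δ = 97.50°  ·
  (4,7): δ = 61.08°  ·
  (5,6): δ = 143.22°  ·
  (5,7): δ = 106.81°  ·
  (6,7): δ = 143.58°  ·
antipodal pairs: 1

count = 1; pairs: (3,7)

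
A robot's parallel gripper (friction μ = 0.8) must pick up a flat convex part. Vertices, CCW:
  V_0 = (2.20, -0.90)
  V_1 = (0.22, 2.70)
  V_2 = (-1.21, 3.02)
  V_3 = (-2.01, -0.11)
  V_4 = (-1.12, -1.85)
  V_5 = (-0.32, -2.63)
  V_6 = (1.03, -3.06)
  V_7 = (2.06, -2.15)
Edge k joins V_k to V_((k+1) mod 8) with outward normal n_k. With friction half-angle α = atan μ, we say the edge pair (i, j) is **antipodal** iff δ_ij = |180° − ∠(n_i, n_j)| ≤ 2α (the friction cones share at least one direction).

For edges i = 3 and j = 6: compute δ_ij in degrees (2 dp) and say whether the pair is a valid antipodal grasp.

α = atan 0.8 = 38.66°;  2α = 77.32°
edge 3: e_3 = (+0.89, -1.74);  n_3 = (-0.8903, -0.4554)
edge 6: e_6 = (+1.03, +0.91);  n_6 = (+0.6621, -0.7494)
∠(n_3, n_6) = 104.37°
δ = |180° − 104.37°| = 75.63°
75.63° ≤ 2α = 77.32°  →  valid

δ = 75.63°, valid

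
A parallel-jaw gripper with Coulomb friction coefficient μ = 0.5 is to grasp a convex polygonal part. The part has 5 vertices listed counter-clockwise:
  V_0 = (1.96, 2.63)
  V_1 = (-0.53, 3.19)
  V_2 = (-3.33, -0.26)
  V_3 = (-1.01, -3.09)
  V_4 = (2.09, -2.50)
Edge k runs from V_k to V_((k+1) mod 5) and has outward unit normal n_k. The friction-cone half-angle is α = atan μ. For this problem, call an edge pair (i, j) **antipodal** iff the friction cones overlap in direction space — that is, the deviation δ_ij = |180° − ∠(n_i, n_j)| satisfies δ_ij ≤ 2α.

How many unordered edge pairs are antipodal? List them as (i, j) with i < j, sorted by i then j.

count = 5; pairs: (0,2), (0,3), (1,3), (1,4), (2,4)

α = atan 0.5 = 26.57°;  2α = 53.13°
n_0 = (+0.2194, +0.9756)
n_1 = (-0.7765, +0.6302)
n_2 = (-0.7733, -0.6340)
n_3 = (+0.1870, -0.9824)
n_4 = (+0.9997, +0.0253)
  (0,1): δ = 116.39°  ·
  (0,2): δ = 37.98°  ✓
  (0,3): δ = 23.45°  ✓
  (0,4): δ = 104.13°  ·
  (1,2): δ = 101.59°  ·
  (1,3): δ = 40.16°  ✓
  (1,4): δ = 40.51°  ✓
  (2,3): δ = 118.57°  ·
  (2,4): δ = 37.89°  ✓
  (3,4): δ = 99.32°  ·
antipodal pairs: 5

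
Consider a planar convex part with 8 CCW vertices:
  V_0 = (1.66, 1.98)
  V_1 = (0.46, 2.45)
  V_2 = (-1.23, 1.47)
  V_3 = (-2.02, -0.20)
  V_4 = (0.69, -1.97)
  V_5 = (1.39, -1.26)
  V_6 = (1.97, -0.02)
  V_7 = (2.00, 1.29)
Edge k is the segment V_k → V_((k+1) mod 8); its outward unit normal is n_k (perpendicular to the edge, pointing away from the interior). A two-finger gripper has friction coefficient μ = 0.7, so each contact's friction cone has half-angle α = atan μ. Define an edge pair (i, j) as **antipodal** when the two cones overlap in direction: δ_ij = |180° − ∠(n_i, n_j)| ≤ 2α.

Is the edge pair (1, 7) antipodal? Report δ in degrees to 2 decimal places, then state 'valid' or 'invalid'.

δ = 86.12°, invalid

α = atan 0.7 = 34.99°;  2α = 69.98°
edge 1: e_1 = (-1.69, -0.98);  n_1 = (-0.5016, +0.8651)
edge 7: e_7 = (-0.34, +0.69);  n_7 = (+0.8970, +0.4420)
∠(n_1, n_7) = 93.88°
δ = |180° − 93.88°| = 86.12°
86.12° > 2α = 69.98°  →  invalid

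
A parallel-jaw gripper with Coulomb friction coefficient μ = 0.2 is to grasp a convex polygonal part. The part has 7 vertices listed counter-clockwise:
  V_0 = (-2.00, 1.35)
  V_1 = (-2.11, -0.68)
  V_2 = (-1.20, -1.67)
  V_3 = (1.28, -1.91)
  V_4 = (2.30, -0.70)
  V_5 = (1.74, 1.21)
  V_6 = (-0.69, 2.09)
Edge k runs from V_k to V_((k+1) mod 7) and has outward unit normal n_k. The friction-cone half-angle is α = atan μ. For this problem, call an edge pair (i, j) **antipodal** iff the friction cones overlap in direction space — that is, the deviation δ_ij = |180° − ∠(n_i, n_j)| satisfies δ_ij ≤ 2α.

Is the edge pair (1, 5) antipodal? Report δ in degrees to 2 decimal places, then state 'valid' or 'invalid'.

δ = 27.50°, invalid

α = atan 0.2 = 11.31°;  2α = 22.62°
edge 1: e_1 = (+0.91, -0.99);  n_1 = (-0.7362, -0.6767)
edge 5: e_5 = (-2.43, +0.88);  n_5 = (+0.3405, +0.9402)
∠(n_1, n_5) = 152.50°
δ = |180° − 152.50°| = 27.50°
27.50° > 2α = 22.62°  →  invalid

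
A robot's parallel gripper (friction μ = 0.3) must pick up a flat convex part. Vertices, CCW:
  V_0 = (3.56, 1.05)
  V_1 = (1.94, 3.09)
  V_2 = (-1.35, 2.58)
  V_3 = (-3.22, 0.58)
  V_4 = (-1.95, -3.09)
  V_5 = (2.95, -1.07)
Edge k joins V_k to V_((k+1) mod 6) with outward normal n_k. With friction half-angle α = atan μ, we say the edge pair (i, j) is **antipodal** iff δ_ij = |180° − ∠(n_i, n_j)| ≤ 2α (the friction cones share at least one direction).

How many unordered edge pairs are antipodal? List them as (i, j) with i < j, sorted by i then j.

count = 4; pairs: (0,3), (1,4), (2,4), (2,5)

α = atan 0.3 = 16.70°;  2α = 33.40°
n_0 = (+0.7831, +0.6219)
n_1 = (-0.1532, +0.9882)
n_2 = (-0.7304, +0.6830)
n_3 = (-0.9450, -0.3270)
n_4 = (+0.3811, -0.9245)
n_5 = (+0.9610, -0.2765)
  (0,1): δ = 119.64°  ·
  (0,2): δ = 81.53°  ·
  (0,3): δ = 19.37°  ✓
  (0,4): δ = 73.95°  ·
  (0,5): δ = 125.49°  ·
  (1,2): δ = 141.89°  ·
  (1,3): δ = 79.72°  ·
  (1,4): δ = 13.59°  ✓
  (1,5): δ = 65.14°  ·
  (2,3): δ = 117.84°  ·
  (2,4): δ = 24.52°  ✓
  (2,5): δ = 27.02°  ✓
  (3,4): δ = 86.68°  ·
  (3,5): δ = 35.14°  ·
  (4,5): δ = 128.46°  ·
antipodal pairs: 4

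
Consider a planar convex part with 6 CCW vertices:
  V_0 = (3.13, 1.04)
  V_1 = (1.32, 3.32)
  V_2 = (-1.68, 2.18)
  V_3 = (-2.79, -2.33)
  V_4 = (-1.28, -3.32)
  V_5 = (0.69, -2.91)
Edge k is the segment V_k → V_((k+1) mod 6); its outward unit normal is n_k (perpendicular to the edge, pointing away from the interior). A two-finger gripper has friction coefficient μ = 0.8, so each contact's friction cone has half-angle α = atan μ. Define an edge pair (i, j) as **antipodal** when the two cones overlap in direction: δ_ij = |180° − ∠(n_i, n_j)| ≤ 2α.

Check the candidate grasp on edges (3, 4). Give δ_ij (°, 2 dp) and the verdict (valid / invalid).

δ = 134.99°, invalid

α = atan 0.8 = 38.66°;  2α = 77.32°
edge 3: e_3 = (+1.51, -0.99);  n_3 = (-0.5483, -0.8363)
edge 4: e_4 = (+1.97, +0.41);  n_4 = (+0.2038, -0.9790)
∠(n_3, n_4) = 45.01°
δ = |180° − 45.01°| = 134.99°
134.99° > 2α = 77.32°  →  invalid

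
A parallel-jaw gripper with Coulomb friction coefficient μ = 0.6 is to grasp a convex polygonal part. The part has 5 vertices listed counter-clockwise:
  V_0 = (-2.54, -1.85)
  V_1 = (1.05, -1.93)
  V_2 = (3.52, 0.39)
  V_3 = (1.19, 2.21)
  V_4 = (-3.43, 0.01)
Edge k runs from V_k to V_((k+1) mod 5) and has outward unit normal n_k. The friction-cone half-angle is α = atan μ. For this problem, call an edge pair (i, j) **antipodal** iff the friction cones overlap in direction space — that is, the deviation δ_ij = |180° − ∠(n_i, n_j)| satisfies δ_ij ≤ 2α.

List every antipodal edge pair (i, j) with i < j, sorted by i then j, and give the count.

α = atan 0.6 = 30.96°;  2α = 61.93°
n_0 = (-0.0223, -0.9998)
n_1 = (+0.6846, -0.7289)
n_2 = (+0.6156, +0.7881)
n_3 = (-0.4299, +0.9029)
n_4 = (-0.9021, -0.4316)
  (0,1): δ = 135.52°  ·
  (0,2): δ = 36.72°  ✓
  (0,3): δ = 26.74°  ✓
  (0,4): δ = 116.85°  ·
  (1,2): δ = 81.20°  ·
  (1,3): δ = 17.74°  ✓
  (1,4): δ = 72.36°  ·
  (2,3): δ = 116.54°  ·
  (2,4): δ = 26.44°  ✓
  (3,4): δ = 89.89°  ·
antipodal pairs: 4

count = 4; pairs: (0,2), (0,3), (1,3), (2,4)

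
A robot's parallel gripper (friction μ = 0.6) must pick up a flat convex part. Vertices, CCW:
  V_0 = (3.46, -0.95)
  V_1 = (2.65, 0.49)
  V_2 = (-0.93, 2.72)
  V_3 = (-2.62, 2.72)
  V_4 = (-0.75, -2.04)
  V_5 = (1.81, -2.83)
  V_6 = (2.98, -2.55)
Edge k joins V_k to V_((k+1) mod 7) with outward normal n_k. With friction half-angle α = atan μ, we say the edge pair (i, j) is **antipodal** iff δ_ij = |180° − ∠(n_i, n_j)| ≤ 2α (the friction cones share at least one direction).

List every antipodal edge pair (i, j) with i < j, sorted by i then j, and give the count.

count = 8; pairs: (0,3), (0,4), (1,3), (1,4), (1,5), (2,4), (2,5), (3,6)

α = atan 0.6 = 30.96°;  2α = 61.93°
n_0 = (+0.8716, +0.4903)
n_1 = (+0.5287, +0.8488)
n_2 = (+0.0000, +1.0000)
n_3 = (-0.9308, -0.3657)
n_4 = (-0.2949, -0.9555)
n_5 = (+0.2327, -0.9725)
n_6 = (+0.9578, -0.2873)
  (0,1): δ = 151.28°  ·
  (0,2): δ = 119.36°  ·
  (0,3): δ = 7.91°  ✓
  (0,4): δ = 43.49°  ✓
  (0,5): δ = 74.10°  ·
  (0,6): δ = 133.94°  ·
  (1,2): δ = 148.08°  ·
  (1,3): δ = 36.63°  ✓
  (1,4): δ = 14.77°  ✓
  (1,5): δ = 45.38°  ✓
  (1,6): δ = 105.22°  ·
  (2,3): δ = 68.55°  ·
  (2,4): δ = 17.15°  ✓
  (2,5): δ = 13.46°  ✓
  (2,6): δ = 73.30°  ·
  (3,4): δ = 128.60°  ·
  (3,5): δ = 97.99°  ·
  (3,6): δ = 38.15°  ✓
  (4,5): δ = 149.39°  ·
  (4,6): δ = 89.55°  ·
  (5,6): δ = 120.16°  ·
antipodal pairs: 8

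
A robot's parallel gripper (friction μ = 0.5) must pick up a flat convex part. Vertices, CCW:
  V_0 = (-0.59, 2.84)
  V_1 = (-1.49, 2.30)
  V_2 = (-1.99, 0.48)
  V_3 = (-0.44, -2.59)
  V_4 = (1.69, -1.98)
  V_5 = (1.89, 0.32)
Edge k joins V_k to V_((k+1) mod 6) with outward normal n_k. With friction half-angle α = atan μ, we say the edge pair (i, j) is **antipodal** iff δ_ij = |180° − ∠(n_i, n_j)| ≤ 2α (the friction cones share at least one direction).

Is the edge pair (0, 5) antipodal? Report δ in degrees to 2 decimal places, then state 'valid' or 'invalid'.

α = atan 0.5 = 26.57°;  2α = 53.13°
edge 0: e_0 = (-0.90, -0.54);  n_0 = (-0.5145, +0.8575)
edge 5: e_5 = (-2.48, +2.52);  n_5 = (+0.7127, +0.7014)
∠(n_0, n_5) = 76.42°
δ = |180° − 76.42°| = 103.58°
103.58° > 2α = 53.13°  →  invalid

δ = 103.58°, invalid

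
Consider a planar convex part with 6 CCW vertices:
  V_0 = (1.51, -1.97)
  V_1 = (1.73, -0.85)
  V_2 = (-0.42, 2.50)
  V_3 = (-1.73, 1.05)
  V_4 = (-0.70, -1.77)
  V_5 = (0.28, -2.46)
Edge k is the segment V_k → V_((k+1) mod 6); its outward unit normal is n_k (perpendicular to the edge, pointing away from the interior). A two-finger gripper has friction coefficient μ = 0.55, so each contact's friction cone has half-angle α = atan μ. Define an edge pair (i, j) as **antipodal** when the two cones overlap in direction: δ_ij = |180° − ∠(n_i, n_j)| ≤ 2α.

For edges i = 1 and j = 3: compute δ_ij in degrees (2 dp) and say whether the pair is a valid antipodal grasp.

δ = 12.63°, valid

α = atan 0.55 = 28.81°;  2α = 57.62°
edge 1: e_1 = (-2.15, +3.35);  n_1 = (+0.8416, +0.5401)
edge 3: e_3 = (+1.03, -2.82);  n_3 = (-0.9393, -0.3431)
∠(n_1, n_3) = 167.37°
δ = |180° − 167.37°| = 12.63°
12.63° ≤ 2α = 57.62°  →  valid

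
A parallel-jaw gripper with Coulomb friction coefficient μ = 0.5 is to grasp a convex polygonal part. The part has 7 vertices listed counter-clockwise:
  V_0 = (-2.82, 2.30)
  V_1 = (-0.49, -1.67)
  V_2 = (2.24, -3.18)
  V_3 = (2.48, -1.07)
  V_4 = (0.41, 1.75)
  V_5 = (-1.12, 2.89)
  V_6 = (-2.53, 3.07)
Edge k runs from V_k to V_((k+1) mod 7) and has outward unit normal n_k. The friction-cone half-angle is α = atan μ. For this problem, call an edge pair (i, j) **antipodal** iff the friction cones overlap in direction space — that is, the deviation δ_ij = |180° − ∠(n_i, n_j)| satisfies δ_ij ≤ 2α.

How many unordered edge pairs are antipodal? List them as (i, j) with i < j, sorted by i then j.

count = 8; pairs: (0,2), (0,3), (0,4), (0,5), (1,3), (1,4), (1,5), (2,6)

α = atan 0.5 = 26.57°;  2α = 53.13°
n_0 = (-0.8624, -0.5062)
n_1 = (-0.4840, -0.8751)
n_2 = (+0.9936, -0.1130)
n_3 = (+0.8061, +0.5917)
n_4 = (+0.5975, +0.8019)
n_5 = (+0.1266, +0.9919)
n_6 = (-0.9358, +0.3525)
  (0,1): δ = 149.36°  ·
  (0,2): δ = 36.90°  ✓
  (0,3): δ = 5.87°  ✓
  (0,4): δ = 22.90°  ✓
  (0,5): δ = 52.32°  ✓
  (0,6): δ = 128.95°  ·
  (1,2): δ = 67.54°  ·
  (1,3): δ = 24.77°  ✓
  (1,4): δ = 7.74°  ✓
  (1,5): δ = 21.67°  ✓
  (1,6): δ = 98.31°  ·
  (2,3): δ = 137.23°  ·
  (2,4): δ = 120.20°  ·
  (2,5): δ = 90.79°  ·
  (2,6): δ = 14.15°  ✓
  (3,4): δ = 162.97°  ·
  (3,5): δ = 133.56°  ·
  (3,6): δ = 56.92°  ·
  (4,5): δ = 150.59°  ·
  (4,6): δ = 73.95°  ·
  (5,6): δ = 103.36°  ·
antipodal pairs: 8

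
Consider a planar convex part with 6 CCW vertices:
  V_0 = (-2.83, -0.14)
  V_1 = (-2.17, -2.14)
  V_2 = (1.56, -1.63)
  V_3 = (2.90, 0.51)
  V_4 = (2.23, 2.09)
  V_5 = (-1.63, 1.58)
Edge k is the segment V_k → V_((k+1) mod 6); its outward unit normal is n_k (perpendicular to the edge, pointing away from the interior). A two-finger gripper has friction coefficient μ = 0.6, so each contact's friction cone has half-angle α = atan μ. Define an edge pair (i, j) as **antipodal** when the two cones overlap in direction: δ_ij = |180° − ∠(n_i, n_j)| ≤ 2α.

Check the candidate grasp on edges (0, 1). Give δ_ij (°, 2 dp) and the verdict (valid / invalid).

δ = 100.48°, invalid

α = atan 0.6 = 30.96°;  2α = 61.93°
edge 0: e_0 = (+0.66, -2.00);  n_0 = (-0.9496, -0.3134)
edge 1: e_1 = (+3.73, +0.51);  n_1 = (+0.1355, -0.9908)
∠(n_0, n_1) = 79.52°
δ = |180° − 79.52°| = 100.48°
100.48° > 2α = 61.93°  →  invalid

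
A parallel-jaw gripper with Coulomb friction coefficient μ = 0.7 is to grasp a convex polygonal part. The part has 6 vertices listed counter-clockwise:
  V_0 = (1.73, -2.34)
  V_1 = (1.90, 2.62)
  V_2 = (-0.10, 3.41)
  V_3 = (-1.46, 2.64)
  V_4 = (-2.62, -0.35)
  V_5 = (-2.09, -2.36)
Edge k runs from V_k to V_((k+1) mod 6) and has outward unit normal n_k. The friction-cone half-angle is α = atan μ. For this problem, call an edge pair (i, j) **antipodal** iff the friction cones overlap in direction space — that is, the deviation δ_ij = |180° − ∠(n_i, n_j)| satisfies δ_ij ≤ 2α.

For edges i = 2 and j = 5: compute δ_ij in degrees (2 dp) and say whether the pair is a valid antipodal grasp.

α = atan 0.7 = 34.99°;  2α = 69.98°
edge 2: e_2 = (-1.36, -0.77);  n_2 = (-0.4927, +0.8702)
edge 5: e_5 = (+3.82, +0.02);  n_5 = (+0.0052, -1.0000)
∠(n_2, n_5) = 150.78°
δ = |180° − 150.78°| = 29.22°
29.22° ≤ 2α = 69.98°  →  valid

δ = 29.22°, valid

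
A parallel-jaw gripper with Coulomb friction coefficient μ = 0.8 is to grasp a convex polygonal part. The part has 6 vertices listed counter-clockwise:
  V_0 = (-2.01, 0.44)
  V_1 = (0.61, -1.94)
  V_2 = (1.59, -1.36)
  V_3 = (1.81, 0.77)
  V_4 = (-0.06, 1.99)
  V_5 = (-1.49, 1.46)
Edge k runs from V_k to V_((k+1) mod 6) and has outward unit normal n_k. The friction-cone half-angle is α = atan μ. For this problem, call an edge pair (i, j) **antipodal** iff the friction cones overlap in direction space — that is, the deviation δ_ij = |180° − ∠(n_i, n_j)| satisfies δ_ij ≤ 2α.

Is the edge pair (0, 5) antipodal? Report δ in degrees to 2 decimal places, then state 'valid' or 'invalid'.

α = atan 0.8 = 38.66°;  2α = 77.32°
edge 0: e_0 = (+2.62, -2.38);  n_0 = (-0.6724, -0.7402)
edge 5: e_5 = (-0.52, -1.02);  n_5 = (-0.8909, +0.4542)
∠(n_0, n_5) = 74.76°
δ = |180° − 74.76°| = 105.24°
105.24° > 2α = 77.32°  →  invalid

δ = 105.24°, invalid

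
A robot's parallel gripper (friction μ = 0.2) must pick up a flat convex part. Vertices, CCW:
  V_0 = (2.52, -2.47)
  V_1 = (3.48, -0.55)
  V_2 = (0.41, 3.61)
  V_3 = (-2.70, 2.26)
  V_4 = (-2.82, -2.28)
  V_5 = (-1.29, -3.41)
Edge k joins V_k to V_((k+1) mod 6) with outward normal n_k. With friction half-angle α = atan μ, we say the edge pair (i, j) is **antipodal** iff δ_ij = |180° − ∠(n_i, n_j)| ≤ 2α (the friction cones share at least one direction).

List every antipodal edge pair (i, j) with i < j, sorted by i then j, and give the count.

α = atan 0.2 = 11.31°;  2α = 22.62°
n_0 = (+0.8944, -0.4472)
n_1 = (+0.8046, +0.5938)
n_2 = (-0.3982, +0.9173)
n_3 = (-0.9997, +0.0264)
n_4 = (-0.5941, -0.8044)
n_5 = (+0.2395, -0.9709)
  (0,1): δ = 117.01°  ·
  (0,2): δ = 39.97°  ·
  (0,3): δ = 25.05°  ·
  (0,4): δ = 80.12°  ·
  (0,5): δ = 130.42°  ·
  (1,2): δ = 102.96°  ·
  (1,3): δ = 37.94°  ·
  (1,4): δ = 17.13°  ✓
  (1,5): δ = 67.43°  ·
  (2,3): δ = 114.98°  ·
  (2,4): δ = 59.91°  ·
  (2,5): δ = 9.61°  ✓
  (3,4): δ = 124.93°  ·
  (3,5): δ = 74.63°  ·
  (4,5): δ = 129.69°  ·
antipodal pairs: 2

count = 2; pairs: (1,4), (2,5)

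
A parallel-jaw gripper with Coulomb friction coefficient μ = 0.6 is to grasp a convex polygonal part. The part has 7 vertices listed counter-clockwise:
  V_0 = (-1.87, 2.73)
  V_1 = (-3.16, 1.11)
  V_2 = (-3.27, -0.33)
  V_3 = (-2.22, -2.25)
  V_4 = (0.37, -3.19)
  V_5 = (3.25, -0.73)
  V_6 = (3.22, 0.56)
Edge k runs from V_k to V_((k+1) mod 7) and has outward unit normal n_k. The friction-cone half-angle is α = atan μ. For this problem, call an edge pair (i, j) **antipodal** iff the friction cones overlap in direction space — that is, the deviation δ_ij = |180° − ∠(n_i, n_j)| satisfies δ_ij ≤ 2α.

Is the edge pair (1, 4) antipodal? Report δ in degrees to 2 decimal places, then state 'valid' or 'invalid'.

δ = 45.13°, valid

α = atan 0.6 = 30.96°;  2α = 61.93°
edge 1: e_1 = (-0.11, -1.44);  n_1 = (-0.9971, +0.0762)
edge 4: e_4 = (+2.88, +2.46);  n_4 = (+0.6495, -0.7604)
∠(n_1, n_4) = 134.87°
δ = |180° − 134.87°| = 45.13°
45.13° ≤ 2α = 61.93°  →  valid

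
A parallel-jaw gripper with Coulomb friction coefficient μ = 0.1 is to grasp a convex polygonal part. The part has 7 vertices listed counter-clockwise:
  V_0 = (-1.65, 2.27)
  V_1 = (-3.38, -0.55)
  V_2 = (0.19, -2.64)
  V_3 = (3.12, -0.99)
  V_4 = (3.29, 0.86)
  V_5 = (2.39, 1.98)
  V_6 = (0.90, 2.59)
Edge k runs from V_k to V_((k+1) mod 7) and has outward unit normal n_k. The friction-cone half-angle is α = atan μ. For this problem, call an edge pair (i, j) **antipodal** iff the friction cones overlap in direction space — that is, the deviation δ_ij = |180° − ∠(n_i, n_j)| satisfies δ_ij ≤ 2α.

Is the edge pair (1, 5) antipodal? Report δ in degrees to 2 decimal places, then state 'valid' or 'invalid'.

α = atan 0.1 = 5.71°;  2α = 11.42°
edge 1: e_1 = (+3.57, -2.09);  n_1 = (-0.5052, -0.8630)
edge 5: e_5 = (-1.49, +0.61);  n_5 = (+0.3789, +0.9254)
∠(n_1, n_5) = 171.92°
δ = |180° − 171.92°| = 8.08°
8.08° ≤ 2α = 11.42°  →  valid

δ = 8.08°, valid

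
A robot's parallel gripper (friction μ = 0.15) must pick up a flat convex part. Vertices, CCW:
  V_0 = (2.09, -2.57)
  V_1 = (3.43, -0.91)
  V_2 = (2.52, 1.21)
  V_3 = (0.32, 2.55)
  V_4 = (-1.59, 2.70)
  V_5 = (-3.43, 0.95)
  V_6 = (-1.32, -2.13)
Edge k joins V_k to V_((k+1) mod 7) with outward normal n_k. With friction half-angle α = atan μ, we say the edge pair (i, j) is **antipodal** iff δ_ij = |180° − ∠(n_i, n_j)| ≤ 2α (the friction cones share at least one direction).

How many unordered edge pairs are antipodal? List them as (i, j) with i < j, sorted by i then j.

α = atan 0.15 = 8.53°;  2α = 17.06°
n_0 = (+0.7781, -0.6281)
n_1 = (+0.9189, +0.3944)
n_2 = (+0.5202, +0.8540)
n_3 = (+0.0783, +0.9969)
n_4 = (-0.6892, +0.7246)
n_5 = (-0.8250, -0.5652)
n_6 = (-0.1280, -0.9918)
  (0,1): δ = 117.86°  ·
  (0,2): δ = 82.43°  ·
  (0,3): δ = 55.58°  ·
  (0,4): δ = 7.52°  ✓
  (0,5): δ = 73.33°  ·
  (0,6): δ = 121.56°  ·
  (1,2): δ = 144.58°  ·
  (1,3): δ = 117.72°  ·
  (1,4): δ = 69.67°  ·
  (1,5): δ = 11.18°  ✓
  (1,6): δ = 59.42°  ·
  (2,3): δ = 153.15°  ·
  (2,4): δ = 105.09°  ·
  (2,5): δ = 24.24°  ·
  (2,6): δ = 23.99°  ·
  (3,4): δ = 131.95°  ·
  (3,5): δ = 51.10°  ·
  (3,6): δ = 2.86°  ✓
  (4,5): δ = 99.15°  ·
  (4,6): δ = 50.92°  ·
  (5,6): δ = 131.77°  ·
antipodal pairs: 3

count = 3; pairs: (0,4), (1,5), (3,6)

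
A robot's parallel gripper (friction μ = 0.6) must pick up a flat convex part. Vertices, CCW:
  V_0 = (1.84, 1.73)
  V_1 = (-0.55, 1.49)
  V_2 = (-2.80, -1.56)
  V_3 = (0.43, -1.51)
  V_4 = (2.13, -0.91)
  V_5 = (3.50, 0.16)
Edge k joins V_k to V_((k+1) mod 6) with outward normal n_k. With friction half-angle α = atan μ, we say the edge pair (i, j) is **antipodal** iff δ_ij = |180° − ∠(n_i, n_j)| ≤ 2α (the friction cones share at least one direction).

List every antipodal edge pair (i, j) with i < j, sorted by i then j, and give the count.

α = atan 0.6 = 30.96°;  2α = 61.93°
n_0 = (-0.0999, +0.9950)
n_1 = (-0.8047, +0.5936)
n_2 = (+0.0155, -0.9999)
n_3 = (+0.3328, -0.9430)
n_4 = (+0.6155, -0.7881)
n_5 = (+0.6871, +0.7265)
  (0,1): δ = 132.15°  ·
  (0,2): δ = 4.85°  ✓
  (0,3): δ = 13.71°  ✓
  (0,4): δ = 32.26°  ✓
  (0,5): δ = 130.86°  ·
  (1,2): δ = 52.70°  ✓
  (1,3): δ = 34.14°  ✓
  (1,4): δ = 15.59°  ✓
  (1,5): δ = 83.01°  ·
  (2,3): δ = 161.45°  ·
  (2,4): δ = 142.90°  ·
  (2,5): δ = 44.29°  ✓
  (3,4): δ = 161.45°  ·
  (3,5): δ = 62.84°  ·
  (4,5): δ = 81.39°  ·
antipodal pairs: 7

count = 7; pairs: (0,2), (0,3), (0,4), (1,2), (1,3), (1,4), (2,5)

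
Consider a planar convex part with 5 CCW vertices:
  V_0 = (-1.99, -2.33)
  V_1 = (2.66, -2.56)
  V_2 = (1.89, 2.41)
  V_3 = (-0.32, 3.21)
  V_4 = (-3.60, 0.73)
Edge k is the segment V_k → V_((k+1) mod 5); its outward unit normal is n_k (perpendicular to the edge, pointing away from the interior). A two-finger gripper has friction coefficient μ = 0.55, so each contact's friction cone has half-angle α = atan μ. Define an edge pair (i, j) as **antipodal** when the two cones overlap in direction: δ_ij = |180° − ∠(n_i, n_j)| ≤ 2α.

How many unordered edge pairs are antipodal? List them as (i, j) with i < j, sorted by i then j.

α = atan 0.55 = 28.81°;  2α = 57.62°
n_0 = (-0.0494, -0.9988)
n_1 = (+0.9882, +0.1531)
n_2 = (+0.3404, +0.9403)
n_3 = (-0.6031, +0.7977)
n_4 = (-0.8850, -0.4656)
  (0,1): δ = 78.36°  ·
  (0,2): δ = 17.07°  ✓
  (0,3): δ = 39.92°  ✓
  (0,4): δ = 120.58°  ·
  (1,2): δ = 118.71°  ·
  (1,3): δ = 61.71°  ·
  (1,4): δ = 18.94°  ✓
  (2,3): δ = 123.01°  ·
  (2,4): δ = 42.35°  ✓
  (3,4): δ = 99.34°  ·
antipodal pairs: 4

count = 4; pairs: (0,2), (0,3), (1,4), (2,4)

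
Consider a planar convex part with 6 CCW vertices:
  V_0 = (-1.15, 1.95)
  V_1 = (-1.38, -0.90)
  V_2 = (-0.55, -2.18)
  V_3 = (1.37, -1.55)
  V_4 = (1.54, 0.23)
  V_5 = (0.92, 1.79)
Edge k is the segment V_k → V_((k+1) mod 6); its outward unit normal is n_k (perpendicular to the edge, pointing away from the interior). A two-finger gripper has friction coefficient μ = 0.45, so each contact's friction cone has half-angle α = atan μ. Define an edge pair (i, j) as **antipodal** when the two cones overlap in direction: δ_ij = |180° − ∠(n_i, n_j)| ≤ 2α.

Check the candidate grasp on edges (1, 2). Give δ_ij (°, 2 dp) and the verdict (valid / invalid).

α = atan 0.45 = 24.23°;  2α = 48.46°
edge 1: e_1 = (+0.83, -1.28);  n_1 = (-0.8390, -0.5441)
edge 2: e_2 = (+1.92, +0.63);  n_2 = (+0.3118, -0.9502)
∠(n_1, n_2) = 75.21°
δ = |180° − 75.21°| = 104.79°
104.79° > 2α = 48.46°  →  invalid

δ = 104.79°, invalid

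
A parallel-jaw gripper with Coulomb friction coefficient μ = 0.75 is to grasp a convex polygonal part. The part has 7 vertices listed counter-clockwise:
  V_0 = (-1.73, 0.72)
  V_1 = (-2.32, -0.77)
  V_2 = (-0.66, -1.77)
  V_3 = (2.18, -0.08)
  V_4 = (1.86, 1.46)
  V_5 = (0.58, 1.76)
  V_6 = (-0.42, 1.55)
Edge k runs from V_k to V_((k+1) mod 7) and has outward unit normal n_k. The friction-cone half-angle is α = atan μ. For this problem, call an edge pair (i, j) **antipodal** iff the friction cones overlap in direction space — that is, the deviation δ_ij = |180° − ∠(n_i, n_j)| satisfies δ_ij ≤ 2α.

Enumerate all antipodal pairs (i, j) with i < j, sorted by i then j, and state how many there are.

α = atan 0.75 = 36.87°;  2α = 73.74°
n_0 = (-0.9298, +0.3682)
n_1 = (-0.5160, -0.8566)
n_2 = (+0.5114, -0.8594)
n_3 = (+0.9791, +0.2034)
n_4 = (+0.2282, +0.9736)
n_5 = (-0.2055, +0.9787)
n_6 = (-0.5352, +0.8447)
  (0,1): δ = 99.46°  ·
  (0,2): δ = 37.64°  ✓
  (0,3): δ = 33.34°  ✓
  (0,4): δ = 98.41°  ·
  (0,5): δ = 123.46°  ·
  (0,6): δ = 143.96°  ·
  (1,2): δ = 118.18°  ·
  (1,3): δ = 47.20°  ✓
  (1,4): δ = 17.87°  ✓
  (1,5): δ = 42.92°  ✓
  (1,6): δ = 63.42°  ✓
  (2,3): δ = 109.02°  ·
  (2,4): δ = 43.95°  ✓
  (2,5): δ = 18.90°  ✓
  (2,6): δ = 1.60°  ✓
  (3,4): δ = 114.93°  ·
  (3,5): δ = 89.88°  ·
  (3,6): δ = 69.38°  ✓
  (4,5): δ = 154.95°  ·
  (4,6): δ = 134.45°  ·
  (5,6): δ = 159.50°  ·
antipodal pairs: 10

count = 10; pairs: (0,2), (0,3), (1,3), (1,4), (1,5), (1,6), (2,4), (2,5), (2,6), (3,6)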